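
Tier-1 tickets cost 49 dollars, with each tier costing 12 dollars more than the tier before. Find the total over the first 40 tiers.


aₙ = 49 + (40-1)×12 = 517
Sₙ = n(a₁+aₙ)/2 = 40×(49+517)/2
= 40×566/2 = 11320

S_40 = 11320


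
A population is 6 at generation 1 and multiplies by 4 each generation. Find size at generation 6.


aₙ = a₁·r^(n-1)
= 6×4^5
= 6×1024
= 6144

a_6 = 6144


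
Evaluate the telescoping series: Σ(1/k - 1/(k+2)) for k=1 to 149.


Telescoping with gap 2: two head and two tail terms survive.
= (1 + 1/2) - (1/150 + 1/151)
= 3/2 - 1/150 - 1/151 = 16837/11325

Sum = 16837/11325


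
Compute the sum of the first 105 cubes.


n(n+1)/2 = 105×106/2 = 5565
Σk³ = 5565² = 30969225

Σk³ = 30969225


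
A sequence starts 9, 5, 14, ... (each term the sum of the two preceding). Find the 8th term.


Computing iteratively: 9, 5, 14, 19, 33, 52, 85, 137
a_8 = 137

a_8 = 137


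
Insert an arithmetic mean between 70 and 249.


AM = (70 + 249)/2 = 319/2 = 159.5

AM = 159.5


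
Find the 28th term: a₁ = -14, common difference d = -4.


aₙ = a₁ + (n-1)d
= -14 + (28-1)×-4
= -14 - 108
= -122

a_28 = -122


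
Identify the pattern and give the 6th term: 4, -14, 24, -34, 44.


Pattern: alternating sign, magnitude arithmetic (d=10)
Terms: 4, -14, 24, -34, 44
Next term = -54

Next term = -54


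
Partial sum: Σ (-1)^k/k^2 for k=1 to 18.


S = -1 + 1/4 - 1/9 + 1/16 - 1/25 + 1/36 - 1/49 + 1/64 ± ...
= -0.821
(Full series converges to -π²/12 ≈ -0.8225)

S_18 = -0.821


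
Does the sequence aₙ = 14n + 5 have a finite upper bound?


aₙ = 14n + 5 → as n→∞, aₙ→∞
No finite upper bound exists
The sequence is UNBOUNDED

Unbounded (aₙ → ∞ as n → ∞)


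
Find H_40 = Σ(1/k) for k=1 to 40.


H_40 = 1/1 + 1/2 + 1/3 + ... + 1/40
= 2078178381193813/485721041551200
≈ 4.2785

H_40 = 2078178381193813/485721041551200 ≈ 4.2785


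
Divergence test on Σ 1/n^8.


lim(n→∞) 1/n^8 = 0
lim aₙ = 0 → nth-term test is INCONCLUSIVE
(Need other tests; this is actually a convergent p-series with p=8 > 1)

Inconclusive (lim aₙ = 0; need another test)


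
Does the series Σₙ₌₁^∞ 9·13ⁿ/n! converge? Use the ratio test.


aₙ = 9·13^n/n!
a_{n+1}/aₙ = 13^(n+1)/(n+1)! × n!/13^n  (constant 9 cancels)
= 13/(n+1)
L = lim(n→∞) 13/(n+1) = 0
L < 1 → series CONVERGES

Converges (ratio test: L = 0 < 1)


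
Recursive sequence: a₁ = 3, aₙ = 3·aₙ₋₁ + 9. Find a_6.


Computing step by step:
a_1 = 3
a_2 = 18
a_3 = 63
a_4 = 198
a_5 = 603
a_6 = 1818


a_6 = 1818


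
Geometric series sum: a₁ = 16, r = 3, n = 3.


Sₙ = 16×(3^3 - 1)/(3 - 1)
= 16×(27 - 1)/2
= 16×26/2
= 208

S_3 = 208


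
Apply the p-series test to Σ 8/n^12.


p-series test: Σ c/n^p converges if p > 1, diverges if p ≤ 1 (constant c > 0 doesn't affect convergence).
p = 12
12 > 1 → CONVERGES

Converges (p = 12 > 1)


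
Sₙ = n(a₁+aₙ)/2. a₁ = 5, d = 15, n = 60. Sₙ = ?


aₙ = 5 + (60-1)×15 = 890
Sₙ = n(a₁+aₙ)/2 = 60×(5+890)/2
= 60×895/2 = 26850

S_60 = 26850


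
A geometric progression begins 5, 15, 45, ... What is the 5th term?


aₙ = a₁·r^(n-1)
= 5×3^4
= 5×81
= 405

a_5 = 405


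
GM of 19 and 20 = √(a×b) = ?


GM = √(19×20) = √380 = 19.4936

GM = 19.4936


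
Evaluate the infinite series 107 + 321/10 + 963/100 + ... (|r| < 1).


S∞ = a₁/(1-r) = 107/(1 - 3/10)
= 107/(7/10)
= 1070/7

S∞ = 1070/7


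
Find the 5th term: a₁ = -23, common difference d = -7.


aₙ = a₁ + (n-1)d
= -23 + (5-1)×-7
= -23 - 28
= -51

a_5 = -51


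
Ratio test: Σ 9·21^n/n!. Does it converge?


aₙ = 9·21^n/n!
a_{n+1}/aₙ = 21^(n+1)/(n+1)! × n!/21^n  (constant 9 cancels)
= 21/(n+1)
L = lim(n→∞) 21/(n+1) = 0
L < 1 → series CONVERGES

Converges (ratio test: L = 0 < 1)


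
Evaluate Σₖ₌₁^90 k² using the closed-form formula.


n = 90
n(n+1)(2n+1)/6 = 90×91×181/6
= 1482390/6 = 247065

Σk² = 247065


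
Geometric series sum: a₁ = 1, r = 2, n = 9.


Sₙ = 1×(2^9 - 1)/(2 - 1)
= 1×(512 - 1)/1
= 1×511/1
= 511

S_9 = 511


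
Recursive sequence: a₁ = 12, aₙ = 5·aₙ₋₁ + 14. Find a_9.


Computing step by step:
a_1 = 12
a_2 = 74
a_3 = 384
a_4 = 1934
a_5 = 9684
a_6 = 48434
a_7 = 242184
a_8 = 1210934
a_9 = 6054684


a_9 = 6054684


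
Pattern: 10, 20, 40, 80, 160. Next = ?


Pattern: geometric (r=2)
Terms: 10, 20, 40, 80, 160
Next term = 320

Next term = 320


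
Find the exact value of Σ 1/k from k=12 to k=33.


Σₖ₌12^33 1/k = 1/12 + 1/13 + 1/14 + ... + 1/33
= 154355972958659/144403552893600
≈ 1.0689

Sum = 154355972958659/144403552893600 ≈ 1.0689


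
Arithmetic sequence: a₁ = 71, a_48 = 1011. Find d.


d = (aₙ - a₁)/(n-1)
= (1011 - 71)/(48-1)
= 940/47 = 20

d = 20


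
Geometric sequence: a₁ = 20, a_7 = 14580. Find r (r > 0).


r^(n-1) = aₙ/a₁
r^6 = 14580/20 = 729
r = 729^(1/6)
= ±3; taking r > 0 gives r = 3

r = 3


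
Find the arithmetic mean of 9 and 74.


AM = (9 + 74)/2 = 83/2 = 41.5

AM = 41.5


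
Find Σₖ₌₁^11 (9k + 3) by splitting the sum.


Σ(9k+3) = 9·Σk + 3·n
= 9·66 + 3·11
= 594 + 33 = 627

Σ = 627


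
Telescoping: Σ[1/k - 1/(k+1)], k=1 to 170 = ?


Telescoping: adjacent terms cancel.
= 1/1 - 1/171
= 1 - 1/171 = 170/171

Sum = 170/171


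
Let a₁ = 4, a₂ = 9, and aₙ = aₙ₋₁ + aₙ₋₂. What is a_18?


Computing iteratively: 4, 9, 13, 22, 35, 57, 92, 149, 241, 390, 631, 1021, ...
a_18 = 18321

a_18 = 18321


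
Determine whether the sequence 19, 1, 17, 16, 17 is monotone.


Differences: -18, 16, -1, 1
Difference at position 2 is +16 (> 0) but position 1 is -18 (< 0) — sequence both rises and falls
→ NOT monotonic

Not monotonic


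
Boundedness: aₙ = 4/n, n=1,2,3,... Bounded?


a₁ = 4, a₂ = 4/2, a₃ = 4/3, ...
0 < aₙ ≤ 4 for all n ≥ 1
Lower bound: 0, Upper bound: 4
The sequence IS bounded

Bounded (0 < aₙ ≤ 4)


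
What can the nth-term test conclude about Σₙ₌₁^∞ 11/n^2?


lim(n→∞) 11/n^2 = 0
lim aₙ = 0 → nth-term test is INCONCLUSIVE
(Need other tests; this is actually a convergent p-series with p=2 > 1)

Inconclusive (lim aₙ = 0; need another test)


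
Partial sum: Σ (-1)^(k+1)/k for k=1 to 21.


S = 1 - 1/2 + 1/3 - 1/4 + 1/5 - 1/6 + 1/7 - 1/8 ± ...
= 0.7164
(Full series converges to +ln(2) ≈ +0.6931)

S_21 = 0.7164


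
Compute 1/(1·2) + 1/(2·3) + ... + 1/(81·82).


1/(k(k+1)) = 1/k - 1/(k+1) (partial fractions)
Telescoping: Σ = 1 - 1/82 = 81/82

Sum = 81/82


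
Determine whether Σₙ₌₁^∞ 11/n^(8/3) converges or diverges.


p-series test: Σ c/n^p converges if p > 1, diverges if p ≤ 1 (constant c > 0 doesn't affect convergence).
p = 8/3
8/3 > 1 → CONVERGES

Converges (p = 8/3 > 1)


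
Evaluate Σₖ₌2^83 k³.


Σₖ₌2^83 k³ = [83·84/2]² − [1·2/2]²
= 12152196 − 1 = 12152195

Σk³ = 12152195


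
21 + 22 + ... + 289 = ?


Σₖ₌21^289 k = Σₖ₌₁^289 k − Σₖ₌₁^20 k
= 289·290/2 − 20·21/2
= 41905 − 210 = 41695

Σk = 41695


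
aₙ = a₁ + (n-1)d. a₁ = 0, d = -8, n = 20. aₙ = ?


aₙ = a₁ + (n-1)d
= 0 + (20-1)×-8
= 0 - 152
= -152

a_20 = -152


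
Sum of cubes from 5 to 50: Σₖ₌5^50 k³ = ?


Σₖ₌5^50 k³ = [50·51/2]² − [4·5/2]²
= 1625625 − 100 = 1625525

Σk³ = 1625525


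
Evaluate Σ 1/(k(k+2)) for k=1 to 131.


1/(k(k+2)) = (1/2)·(1/k - 1/(k+2)) (partial fractions)
Telescoping: Σ = (1/2)·(1 + 1/2 - 1/132 - 1/133) = 26069/35112

Sum = 26069/35112


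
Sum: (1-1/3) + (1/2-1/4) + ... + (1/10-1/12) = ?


Telescoping with gap 2: two head and two tail terms survive.
= (1 + 1/2) - (1/11 + 1/12)
= 3/2 - 1/11 - 1/12 = 175/132

Sum = 175/132


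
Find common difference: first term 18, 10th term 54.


d = (aₙ - a₁)/(n-1)
= (54 - 18)/(10-1)
= 36/9 = 4

d = 4


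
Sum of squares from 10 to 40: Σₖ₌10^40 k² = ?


Σₖ₌10^40 k² = Σₖ₌₁^40 k² − Σₖ₌₁^9 k²
= 40·41·81/6 − 9·10·19/6
= 22140 − 285 = 21855

Σk² = 21855


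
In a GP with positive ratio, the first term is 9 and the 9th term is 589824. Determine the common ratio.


r^(n-1) = aₙ/a₁
r^8 = 589824/9 = 65536
r = 65536^(1/8)
= ±4; taking r > 0 gives r = 4

r = 4


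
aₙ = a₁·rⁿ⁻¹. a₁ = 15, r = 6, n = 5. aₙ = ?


aₙ = a₁·r^(n-1)
= 15×6^4
= 15×1296
= 19440

a_5 = 19440


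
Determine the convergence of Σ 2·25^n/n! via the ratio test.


aₙ = 2·25^n/n!
a_{n+1}/aₙ = 25^(n+1)/(n+1)! × n!/25^n  (constant 2 cancels)
= 25/(n+1)
L = lim(n→∞) 25/(n+1) = 0
L < 1 → series CONVERGES

Converges (ratio test: L = 0 < 1)


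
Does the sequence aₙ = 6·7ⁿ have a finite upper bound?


aₙ = 6·7ⁿ → as n→∞, aₙ→∞ (since base 7 > 1)
No finite upper bound exists
The sequence is UNBOUNDED

Unbounded (aₙ → ∞ as n → ∞)


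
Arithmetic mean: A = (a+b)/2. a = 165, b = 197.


AM = (165 + 197)/2 = 362/2 = 181

AM = 181


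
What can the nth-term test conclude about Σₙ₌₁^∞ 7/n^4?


lim(n→∞) 7/n^4 = 0
lim aₙ = 0 → nth-term test is INCONCLUSIVE
(Need other tests; this is actually a convergent p-series with p=4 > 1)

Inconclusive (lim aₙ = 0; need another test)


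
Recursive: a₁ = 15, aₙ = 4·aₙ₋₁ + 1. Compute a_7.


Computing step by step:
a_1 = 15
a_2 = 61
a_3 = 245
a_4 = 981
a_5 = 3925
a_6 = 15701
a_7 = 62805


a_7 = 62805


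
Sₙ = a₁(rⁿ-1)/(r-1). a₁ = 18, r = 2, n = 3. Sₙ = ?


Sₙ = 18×(2^3 - 1)/(2 - 1)
= 18×(8 - 1)/1
= 18×7/1
= 126

S_3 = 126


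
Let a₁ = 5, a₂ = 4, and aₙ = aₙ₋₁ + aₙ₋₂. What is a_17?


Computing iteratively: 5, 4, 9, 13, 22, 35, 57, 92, 149, 241, 390, 631, ...
a_17 = 6998

a_17 = 6998


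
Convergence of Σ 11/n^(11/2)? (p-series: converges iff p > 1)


p-series test: Σ c/n^p converges if p > 1, diverges if p ≤ 1 (constant c > 0 doesn't affect convergence).
p = 11/2
11/2 > 1 → CONVERGES

Converges (p = 11/2 > 1)


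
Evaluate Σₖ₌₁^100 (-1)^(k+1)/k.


S = 1 - 1/2 + 1/3 - 1/4 + 1/5 - 1/6 + 1/7 - 1/8 ± ...
= 0.6882
(Full series converges to +ln(2) ≈ +0.6931)

S_100 = 0.6882


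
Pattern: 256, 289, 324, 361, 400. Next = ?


Pattern: perfect squares: n²
Terms: 256, 289, 324, 361, 400
Next term = 441

Next term = 441


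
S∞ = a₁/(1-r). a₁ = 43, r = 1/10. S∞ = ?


S∞ = a₁/(1-r) = 43/(1 - 1/10)
= 43/(9/10)
= 430/9

S∞ = 430/9


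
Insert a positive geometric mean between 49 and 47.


GM = √(49×47) = √2303 = 47.9896

GM = 47.9896


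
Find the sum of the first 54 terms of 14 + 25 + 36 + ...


aₙ = 14 + (54-1)×11 = 597
Sₙ = n(a₁+aₙ)/2 = 54×(14+597)/2
= 54×611/2 = 16497

S_54 = 16497


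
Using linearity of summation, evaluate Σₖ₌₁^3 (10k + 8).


Σ(10k+8) = 10·Σk + 8·n
= 10·6 + 8·3
= 60 + 24 = 84

Σ = 84


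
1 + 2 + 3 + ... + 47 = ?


n(n+1)/2 = 47×48/2 = 2256/2 = 1128

Σk = 1128


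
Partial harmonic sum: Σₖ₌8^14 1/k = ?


Σₖ₌8^14 1/k = 1/8 + 1/9 + 1/10 + 1/11 + 1/12 + 1/13 + 1/14
= 237371/360360
≈ 0.6587

Sum = 237371/360360 ≈ 0.6587


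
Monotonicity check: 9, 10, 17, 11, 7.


Differences: 1, 7, -6, -4
Difference at position 1 is +1 (> 0) but position 3 is -6 (< 0) — sequence both rises and falls
→ NOT monotonic

Not monotonic


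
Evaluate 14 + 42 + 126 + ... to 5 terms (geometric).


Sₙ = 14×(3^5 - 1)/(3 - 1)
= 14×(243 - 1)/2
= 14×242/2
= 1694

S_5 = 1694


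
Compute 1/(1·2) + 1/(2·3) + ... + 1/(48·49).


1/(k(k+1)) = 1/k - 1/(k+1) (partial fractions)
Telescoping: Σ = 1 - 1/49 = 48/49

Sum = 48/49


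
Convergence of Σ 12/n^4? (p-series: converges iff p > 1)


p-series test: Σ c/n^p converges if p > 1, diverges if p ≤ 1 (constant c > 0 doesn't affect convergence).
p = 4
4 > 1 → CONVERGES

Converges (p = 4 > 1)


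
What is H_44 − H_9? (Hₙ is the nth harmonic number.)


Σₖ₌10^44 1/k = 1/10 + 1/11 + 1/12 + ... + 1/44
= 14541561179784203689/9419588158802421600
≈ 1.5438

Sum = 14541561179784203689/9419588158802421600 ≈ 1.5438


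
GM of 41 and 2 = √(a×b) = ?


GM = √(41×2) = √82 = 9.0554

GM = 9.0554


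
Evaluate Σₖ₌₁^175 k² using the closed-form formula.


n = 175
n(n+1)(2n+1)/6 = 175×176×351/6
= 10810800/6 = 1801800

Σk² = 1801800


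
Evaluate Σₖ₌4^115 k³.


Σₖ₌4^115 k³ = [115·116/2]² − [3·4/2]²
= 44488900 − 36 = 44488864

Σk³ = 44488864


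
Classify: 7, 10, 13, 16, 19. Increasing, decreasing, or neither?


Differences: 3, 3, 3, 3
All differences > 0 → strictly INCREASING

Monotonically increasing


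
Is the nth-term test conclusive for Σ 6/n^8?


lim(n→∞) 6/n^8 = 0
lim aₙ = 0 → nth-term test is INCONCLUSIVE
(Need other tests; this is actually a convergent p-series with p=8 > 1)

Inconclusive (lim aₙ = 0; need another test)


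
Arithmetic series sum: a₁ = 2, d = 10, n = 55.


aₙ = 2 + (55-1)×10 = 542
Sₙ = n(a₁+aₙ)/2 = 55×(2+542)/2
= 55×544/2 = 14960

S_55 = 14960


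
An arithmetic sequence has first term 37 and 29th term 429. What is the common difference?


d = (aₙ - a₁)/(n-1)
= (429 - 37)/(29-1)
= 392/28 = 14

d = 14


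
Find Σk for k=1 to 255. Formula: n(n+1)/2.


n(n+1)/2 = 255×256/2 = 65280/2 = 32640

Σk = 32640


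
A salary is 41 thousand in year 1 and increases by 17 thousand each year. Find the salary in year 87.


aₙ = a₁ + (n-1)d
= 41 + (87-1)×17
= 41 + 1462
= 1503

a_87 = 1503


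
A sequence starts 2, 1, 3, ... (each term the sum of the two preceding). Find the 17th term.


Computing iteratively: 2, 1, 3, 4, 7, 11, 18, 29, 47, 76, 123, 199, ...
a_17 = 2207

a_17 = 2207


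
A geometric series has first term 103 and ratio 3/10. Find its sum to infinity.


S∞ = a₁/(1-r) = 103/(1 - 3/10)
= 103/(7/10)
= 1030/7

S∞ = 1030/7


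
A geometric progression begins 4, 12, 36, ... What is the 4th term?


aₙ = a₁·r^(n-1)
= 4×3^3
= 4×27
= 108

a_4 = 108


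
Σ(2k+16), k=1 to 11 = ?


Σ(2k+16) = 2·Σk + 16·n
= 2·66 + 16·11
= 132 + 176 = 308

Σ = 308


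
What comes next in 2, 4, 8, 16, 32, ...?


Pattern: powers of 2: 2ⁿ
Terms: 2, 4, 8, 16, 32
Next term = 64

Next term = 64


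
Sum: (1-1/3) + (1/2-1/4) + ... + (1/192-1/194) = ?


Telescoping with gap 2: two head and two tail terms survive.
= (1 + 1/2) - (1/193 + 1/194)
= 3/2 - 1/193 - 1/194 = 27888/18721

Sum = 27888/18721


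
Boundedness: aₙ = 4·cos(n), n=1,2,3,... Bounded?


For all n, -1 ≤ cos(n) ≤ 1, so -4 ≤ 4·cos(n) ≤ 4
Lower bound: -4, Upper bound: 4
The sequence IS bounded

Bounded (-4 ≤ aₙ ≤ 4)


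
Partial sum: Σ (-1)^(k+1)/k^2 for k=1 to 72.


S = 1 - 1/4 + 1/9 - 1/16 + 1/25 - 1/36 + 1/49 - 1/64 ± ...
= 0.8224
(Full series converges to +π²/12 ≈ +0.8225)

S_72 = 0.8224


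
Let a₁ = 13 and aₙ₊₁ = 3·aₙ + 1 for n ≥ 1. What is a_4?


Computing step by step:
a_1 = 13
a_2 = 40
a_3 = 121
a_4 = 364


a_4 = 364


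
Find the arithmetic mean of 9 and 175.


AM = (9 + 175)/2 = 184/2 = 92

AM = 92


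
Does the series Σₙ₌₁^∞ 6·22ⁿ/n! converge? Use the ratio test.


aₙ = 6·22^n/n!
a_{n+1}/aₙ = 22^(n+1)/(n+1)! × n!/22^n  (constant 6 cancels)
= 22/(n+1)
L = lim(n→∞) 22/(n+1) = 0
L < 1 → series CONVERGES

Converges (ratio test: L = 0 < 1)


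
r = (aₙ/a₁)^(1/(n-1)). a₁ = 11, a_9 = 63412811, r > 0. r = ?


r^(n-1) = aₙ/a₁
r^8 = 63412811/11 = 5764801
r = 5764801^(1/8)
= ±7; taking r > 0 gives r = 7

r = 7


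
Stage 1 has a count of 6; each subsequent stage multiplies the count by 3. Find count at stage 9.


aₙ = a₁·r^(n-1)
= 6×3^8
= 6×6561
= 39366

a_9 = 39366


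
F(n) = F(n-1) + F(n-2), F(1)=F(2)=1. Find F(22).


Fibonacci sequence: 1, 1, 2, 3, 5, 8, 13, 21, 34, 55, 89, ...
F(22) = 17711

F(22) = 17711


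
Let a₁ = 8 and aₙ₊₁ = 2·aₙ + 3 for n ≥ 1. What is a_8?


Computing step by step:
a_1 = 8
a_2 = 19
a_3 = 41
a_4 = 85
a_5 = 173
a_6 = 349
a_7 = 701
a_8 = 1405


a_8 = 1405


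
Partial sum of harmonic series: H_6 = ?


H_6 = 1/1 + 1/2 + 1/3 + 1/4 + 1/5 + 1/6
= 49/20
≈ 2.45

H_6 = 49/20 ≈ 2.45


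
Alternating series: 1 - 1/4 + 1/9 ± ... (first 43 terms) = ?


S = 1 - 1/4 + 1/9 - 1/16 + 1/25 - 1/36 + 1/49 - 1/64 ± ...
= 0.8227
(Full series converges to +π²/12 ≈ +0.8225)

S_43 = 0.8227


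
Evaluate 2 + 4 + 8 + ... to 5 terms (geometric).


Sₙ = 2×(2^5 - 1)/(2 - 1)
= 2×(32 - 1)/1
= 2×31/1
= 62

S_5 = 62


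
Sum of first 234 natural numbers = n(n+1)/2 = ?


n(n+1)/2 = 234×235/2 = 54990/2 = 27495

Σk = 27495


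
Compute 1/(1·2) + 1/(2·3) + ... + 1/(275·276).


1/(k(k+1)) = 1/k - 1/(k+1) (partial fractions)
Telescoping: Σ = 1 - 1/276 = 275/276

Sum = 275/276


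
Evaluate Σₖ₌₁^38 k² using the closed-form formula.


n = 38
n(n+1)(2n+1)/6 = 38×39×77/6
= 114114/6 = 19019

Σk² = 19019


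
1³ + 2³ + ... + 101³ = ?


n(n+1)/2 = 101×102/2 = 5151
Σk³ = 5151² = 26532801

Σk³ = 26532801


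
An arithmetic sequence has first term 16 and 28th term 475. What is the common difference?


d = (aₙ - a₁)/(n-1)
= (475 - 16)/(28-1)
= 459/27 = 17

d = 17


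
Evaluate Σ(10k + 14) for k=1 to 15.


Σ(10k+14) = 10·Σk + 14·n
= 10·120 + 14·15
= 1200 + 210 = 1410

Σ = 1410


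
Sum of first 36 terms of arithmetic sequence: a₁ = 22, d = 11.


aₙ = 22 + (36-1)×11 = 407
Sₙ = n(a₁+aₙ)/2 = 36×(22+407)/2
= 36×429/2 = 7722

S_36 = 7722


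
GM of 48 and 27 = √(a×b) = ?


GM = √(48×27) = √1296 = 36

GM = 36


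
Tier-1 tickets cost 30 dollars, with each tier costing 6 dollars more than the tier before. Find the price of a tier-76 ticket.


aₙ = a₁ + (n-1)d
= 30 + (76-1)×6
= 30 + 450
= 480

a_76 = 480


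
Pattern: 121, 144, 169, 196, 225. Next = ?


Pattern: perfect squares: n²
Terms: 121, 144, 169, 196, 225
Next term = 256

Next term = 256


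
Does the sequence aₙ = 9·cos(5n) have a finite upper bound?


For all n, -1 ≤ cos(5n) ≤ 1, so -9 ≤ 9·cos(5n) ≤ 9
Lower bound: -9, Upper bound: 9
The sequence IS bounded

Bounded (-9 ≤ aₙ ≤ 9)


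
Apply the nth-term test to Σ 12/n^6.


lim(n→∞) 12/n^6 = 0
lim aₙ = 0 → nth-term test is INCONCLUSIVE
(Need other tests; this is actually a convergent p-series with p=6 > 1)

Inconclusive (lim aₙ = 0; need another test)


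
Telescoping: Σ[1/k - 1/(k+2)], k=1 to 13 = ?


Telescoping with gap 2: two head and two tail terms survive.
= (1 + 1/2) - (1/14 + 1/15)
= 3/2 - 1/14 - 1/15 = 143/105

Sum = 143/105


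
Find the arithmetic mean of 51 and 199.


AM = (51 + 199)/2 = 250/2 = 125

AM = 125


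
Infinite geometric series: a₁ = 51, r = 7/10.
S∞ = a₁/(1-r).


S∞ = a₁/(1-r) = 51/(1 - 7/10)
= 51/(3/10)
= 170

S∞ = 170


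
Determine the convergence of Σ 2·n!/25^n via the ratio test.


aₙ = 2·n!/25^n
a_{n+1}/aₙ = (n+1)!/25^(n+1) × 25^n/n!  (constant 2 cancels)
= (n+1)/25
L = lim(n→∞) (n+1)/25 = ∞
L > 1 → series DIVERGES

Diverges (ratio test: L = ∞ > 1)


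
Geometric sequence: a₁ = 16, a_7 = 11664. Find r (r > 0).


r^(n-1) = aₙ/a₁
r^6 = 11664/16 = 729
r = 729^(1/6)
= ±3; taking r > 0 gives r = 3

r = 3


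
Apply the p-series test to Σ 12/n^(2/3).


p-series test: Σ c/n^p converges if p > 1, diverges if p ≤ 1 (constant c > 0 doesn't affect convergence).
p = 2/3
2/3 ≤ 1 → DIVERGES

Diverges (p = 2/3 ≤ 1)


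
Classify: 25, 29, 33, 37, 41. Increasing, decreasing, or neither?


Differences: 4, 4, 4, 4
All differences > 0 → strictly INCREASING

Monotonically increasing


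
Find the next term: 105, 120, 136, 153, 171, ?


Pattern: triangular numbers: n(n+1)/2
Terms: 105, 120, 136, 153, 171
Next term = 190

Next term = 190


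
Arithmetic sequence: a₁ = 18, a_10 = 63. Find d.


d = (aₙ - a₁)/(n-1)
= (63 - 18)/(10-1)
= 45/9 = 5

d = 5


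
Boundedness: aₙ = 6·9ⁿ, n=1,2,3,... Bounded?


aₙ = 6·9ⁿ → as n→∞, aₙ→∞ (since base 9 > 1)
No finite upper bound exists
The sequence is UNBOUNDED

Unbounded (aₙ → ∞ as n → ∞)


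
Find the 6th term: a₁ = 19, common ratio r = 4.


aₙ = a₁·r^(n-1)
= 19×4^5
= 19×1024
= 19456

a_6 = 19456


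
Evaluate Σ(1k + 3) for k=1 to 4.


Σ(1k+3) = 1·Σk + 3·n
= 1·10 + 3·4
= 10 + 12 = 22

Σ = 22


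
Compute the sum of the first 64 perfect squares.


n = 64
n(n+1)(2n+1)/6 = 64×65×129/6
= 536640/6 = 89440

Σk² = 89440


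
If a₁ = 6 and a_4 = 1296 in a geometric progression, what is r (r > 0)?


r^(n-1) = aₙ/a₁
r^3 = 1296/6 = 216
r = 216^(1/3)
= 6

r = 6


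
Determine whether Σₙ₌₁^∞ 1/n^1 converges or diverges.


p-series test: Σ c/n^p converges if p > 1, diverges if p ≤ 1 (constant c > 0 doesn't affect convergence).
p = 1
1 ≤ 1 → DIVERGES

Diverges (p = 1 ≤ 1)


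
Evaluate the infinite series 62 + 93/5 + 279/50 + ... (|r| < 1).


S∞ = a₁/(1-r) = 62/(1 - 3/10)
= 62/(7/10)
= 620/7

S∞ = 620/7


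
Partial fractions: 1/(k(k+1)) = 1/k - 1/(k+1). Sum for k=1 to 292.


1/(k(k+1)) = 1/k - 1/(k+1) (partial fractions)
Telescoping: Σ = 1 - 1/293 = 292/293

Sum = 292/293


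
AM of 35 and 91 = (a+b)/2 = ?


AM = (35 + 91)/2 = 126/2 = 63

AM = 63


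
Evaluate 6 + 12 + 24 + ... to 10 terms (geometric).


Sₙ = 6×(2^10 - 1)/(2 - 1)
= 6×(1024 - 1)/1
= 6×1023/1
= 6138

S_10 = 6138


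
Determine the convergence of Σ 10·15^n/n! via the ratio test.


aₙ = 10·15^n/n!
a_{n+1}/aₙ = 15^(n+1)/(n+1)! × n!/15^n  (constant 10 cancels)
= 15/(n+1)
L = lim(n→∞) 15/(n+1) = 0
L < 1 → series CONVERGES

Converges (ratio test: L = 0 < 1)


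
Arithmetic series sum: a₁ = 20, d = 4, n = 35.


aₙ = 20 + (35-1)×4 = 156
Sₙ = n(a₁+aₙ)/2 = 35×(20+156)/2
= 35×176/2 = 3080

S_35 = 3080


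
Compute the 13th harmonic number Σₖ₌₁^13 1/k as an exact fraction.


H_13 = 1/1 + 1/2 + 1/3 + ... + 1/13
= 1145993/360360
≈ 3.1801

H_13 = 1145993/360360 ≈ 3.1801


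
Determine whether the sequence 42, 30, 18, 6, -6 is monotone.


Differences: -12, -12, -12, -12
All differences < 0 → strictly DECREASING

Monotonically decreasing


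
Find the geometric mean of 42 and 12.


GM = √(42×12) = √504 = 22.4499

GM = 22.4499


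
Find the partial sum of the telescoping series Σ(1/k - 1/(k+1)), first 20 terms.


Telescoping: adjacent terms cancel.
= 1/1 - 1/21
= 1 - 1/21 = 20/21

Sum = 20/21


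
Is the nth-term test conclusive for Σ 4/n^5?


lim(n→∞) 4/n^5 = 0
lim aₙ = 0 → nth-term test is INCONCLUSIVE
(Need other tests; this is actually a convergent p-series with p=5 > 1)

Inconclusive (lim aₙ = 0; need another test)


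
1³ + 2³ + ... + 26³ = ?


n(n+1)/2 = 26×27/2 = 351
Σk³ = 351² = 123201

Σk³ = 123201


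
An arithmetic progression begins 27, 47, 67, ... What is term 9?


aₙ = a₁ + (n-1)d
= 27 + (9-1)×20
= 27 + 160
= 187

a_9 = 187


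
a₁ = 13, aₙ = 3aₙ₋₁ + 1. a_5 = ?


Computing step by step:
a_1 = 13
a_2 = 40
a_3 = 121
a_4 = 364
a_5 = 1093


a_5 = 1093


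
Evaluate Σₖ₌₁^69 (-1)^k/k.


S = -1 + 1/2 - 1/3 + 1/4 - 1/5 + 1/6 - 1/7 + 1/8 ± ...
= -0.7003
(Full series converges to -ln(2) ≈ -0.6931)

S_69 = -0.7003


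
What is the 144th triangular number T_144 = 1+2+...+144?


n(n+1)/2 = 144×145/2 = 20880/2 = 10440

Σk = 10440


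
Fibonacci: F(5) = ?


Fibonacci sequence: 1, 1, 2, 3, 5
F(5) = 5

F(5) = 5


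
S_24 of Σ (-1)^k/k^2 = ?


S = -1 + 1/4 - 1/9 + 1/16 - 1/25 + 1/36 - 1/49 + 1/64 ± ...
= -0.8216
(Full series converges to -π²/12 ≈ -0.8225)

S_24 = -0.8216


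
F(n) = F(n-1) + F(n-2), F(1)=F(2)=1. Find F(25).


Fibonacci sequence: 1, 1, 2, 3, 5, 8, 13, 21, 34, 55, 89, ...
F(25) = 75025

F(25) = 75025


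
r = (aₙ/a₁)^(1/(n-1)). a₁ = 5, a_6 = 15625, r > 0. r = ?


r^(n-1) = aₙ/a₁
r^5 = 15625/5 = 3125
r = 3125^(1/5)
= 5

r = 5


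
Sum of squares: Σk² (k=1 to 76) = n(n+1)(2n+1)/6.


n = 76
n(n+1)(2n+1)/6 = 76×77×153/6
= 895356/6 = 149226

Σk² = 149226


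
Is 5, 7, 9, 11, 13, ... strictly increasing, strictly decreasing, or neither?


Differences: 2, 2, 2, 2
All differences > 0 → strictly INCREASING

Monotonically increasing


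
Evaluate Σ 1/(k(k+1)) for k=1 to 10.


1/(k(k+1)) = 1/k - 1/(k+1) (partial fractions)
Telescoping: Σ = 1 - 1/11 = 10/11

Sum = 10/11


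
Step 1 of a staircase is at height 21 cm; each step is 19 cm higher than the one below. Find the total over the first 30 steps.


aₙ = 21 + (30-1)×19 = 572
Sₙ = n(a₁+aₙ)/2 = 30×(21+572)/2
= 30×593/2 = 8895

S_30 = 8895


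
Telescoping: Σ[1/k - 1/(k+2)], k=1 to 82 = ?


Telescoping with gap 2: two head and two tail terms survive.
= (1 + 1/2) - (1/83 + 1/84)
= 3/2 - 1/83 - 1/84 = 10291/6972

Sum = 10291/6972


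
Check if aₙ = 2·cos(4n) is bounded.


For all n, -1 ≤ cos(4n) ≤ 1, so -2 ≤ 2·cos(4n) ≤ 2
Lower bound: -2, Upper bound: 2
The sequence IS bounded

Bounded (-2 ≤ aₙ ≤ 2)


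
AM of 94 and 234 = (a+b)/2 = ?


AM = (94 + 234)/2 = 328/2 = 164

AM = 164


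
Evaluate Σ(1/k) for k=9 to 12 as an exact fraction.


Σₖ₌9^12 1/k = 1/9 + 1/10 + 1/11 + 1/12
= 763/1980
≈ 0.3854

Sum = 763/1980 ≈ 0.3854


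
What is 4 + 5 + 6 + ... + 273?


Σₖ₌4^273 k = Σₖ₌₁^273 k − Σₖ₌₁^3 k
= 273·274/2 − 3·4/2
= 37401 − 6 = 37395

Σk = 37395


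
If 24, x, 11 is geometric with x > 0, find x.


GM = √(24×11) = √264 = 16.2481

GM = 16.2481


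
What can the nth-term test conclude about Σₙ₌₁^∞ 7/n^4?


lim(n→∞) 7/n^4 = 0
lim aₙ = 0 → nth-term test is INCONCLUSIVE
(Need other tests; this is actually a convergent p-series with p=4 > 1)

Inconclusive (lim aₙ = 0; need another test)


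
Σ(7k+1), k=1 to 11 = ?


Σ(7k+1) = 7·Σk + 1·n
= 7·66 + 1·11
= 462 + 11 = 473

Σ = 473


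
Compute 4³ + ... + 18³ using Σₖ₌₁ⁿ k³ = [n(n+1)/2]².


Σₖ₌4^18 k³ = [18·19/2]² − [3·4/2]²
= 29241 − 36 = 29205

Σk³ = 29205


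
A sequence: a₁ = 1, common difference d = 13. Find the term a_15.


aₙ = a₁ + (n-1)d
= 1 + (15-1)×13
= 1 + 182
= 183

a_15 = 183


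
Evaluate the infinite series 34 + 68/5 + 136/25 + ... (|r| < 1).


S∞ = a₁/(1-r) = 34/(1 - 2/5)
= 34/(3/5)
= 170/3

S∞ = 170/3


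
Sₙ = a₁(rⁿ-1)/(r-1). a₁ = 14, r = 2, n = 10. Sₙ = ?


Sₙ = 14×(2^10 - 1)/(2 - 1)
= 14×(1024 - 1)/1
= 14×1023/1
= 14322

S_10 = 14322


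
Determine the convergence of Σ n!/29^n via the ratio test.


aₙ = n!/29^n
a_{n+1}/aₙ = (n+1)!/29^(n+1) × 29^n/n!
= (n+1)/29
L = lim(n→∞) (n+1)/29 = ∞
L > 1 → series DIVERGES

Diverges (ratio test: L = ∞ > 1)


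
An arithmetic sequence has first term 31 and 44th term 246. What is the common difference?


d = (aₙ - a₁)/(n-1)
= (246 - 31)/(44-1)
= 215/43 = 5

d = 5


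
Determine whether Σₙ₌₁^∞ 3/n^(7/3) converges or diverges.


p-series test: Σ c/n^p converges if p > 1, diverges if p ≤ 1 (constant c > 0 doesn't affect convergence).
p = 7/3
7/3 > 1 → CONVERGES

Converges (p = 7/3 > 1)


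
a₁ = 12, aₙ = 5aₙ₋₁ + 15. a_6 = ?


Computing step by step:
a_1 = 12
a_2 = 75
a_3 = 390
a_4 = 1965
a_5 = 9840
a_6 = 49215


a_6 = 49215


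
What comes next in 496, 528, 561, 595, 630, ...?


Pattern: triangular numbers: n(n+1)/2
Terms: 496, 528, 561, 595, 630
Next term = 666

Next term = 666


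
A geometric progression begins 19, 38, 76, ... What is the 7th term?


aₙ = a₁·r^(n-1)
= 19×2^6
= 19×64
= 1216

a_7 = 1216


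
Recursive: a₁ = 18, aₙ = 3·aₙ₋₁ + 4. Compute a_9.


Computing step by step:
a_1 = 18
a_2 = 58
a_3 = 178
a_4 = 538
a_5 = 1618
a_6 = 4858
a_7 = 14578
a_8 = 43738
a_9 = 131218


a_9 = 131218


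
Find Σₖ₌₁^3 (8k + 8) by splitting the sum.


Σ(8k+8) = 8·Σk + 8·n
= 8·6 + 8·3
= 48 + 24 = 72

Σ = 72


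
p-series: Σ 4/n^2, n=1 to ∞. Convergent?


p-series test: Σ c/n^p converges if p > 1, diverges if p ≤ 1 (constant c > 0 doesn't affect convergence).
p = 2
2 > 1 → CONVERGES

Converges (p = 2 > 1)


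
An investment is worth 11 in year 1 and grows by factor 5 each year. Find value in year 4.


aₙ = a₁·r^(n-1)
= 11×5^3
= 11×125
= 1375

a_4 = 1375


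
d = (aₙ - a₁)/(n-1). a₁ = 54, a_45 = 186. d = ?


d = (aₙ - a₁)/(n-1)
= (186 - 54)/(45-1)
= 132/44 = 3

d = 3


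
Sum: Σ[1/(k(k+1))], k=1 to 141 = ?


1/(k(k+1)) = 1/k - 1/(k+1) (partial fractions)
Telescoping: Σ = 1 - 1/142 = 141/142

Sum = 141/142


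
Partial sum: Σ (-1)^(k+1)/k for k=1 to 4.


S = 1 - 1/2 + 1/3 - 1/4
= 0.5833
(Full series converges to +ln(2) ≈ +0.6931)

S_4 = 0.5833


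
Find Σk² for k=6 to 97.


Σₖ₌6^97 k² = Σₖ₌₁^97 k² − Σₖ₌₁^5 k²
= 97·98·195/6 − 5·6·11/6
= 308945 − 55 = 308890

Σk² = 308890


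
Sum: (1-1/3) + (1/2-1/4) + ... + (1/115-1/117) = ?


Telescoping with gap 2: two head and two tail terms survive.
= (1 + 1/2) - (1/116 + 1/117)
= 3/2 - 1/116 - 1/117 = 20125/13572

Sum = 20125/13572


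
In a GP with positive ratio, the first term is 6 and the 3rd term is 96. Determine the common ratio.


r^(n-1) = aₙ/a₁
r^2 = 96/6 = 16
r = 16^(1/2)
= ±4; taking r > 0 gives r = 4

r = 4


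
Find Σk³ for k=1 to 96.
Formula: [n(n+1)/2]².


n(n+1)/2 = 96×97/2 = 4656
Σk³ = 4656² = 21678336

Σk³ = 21678336


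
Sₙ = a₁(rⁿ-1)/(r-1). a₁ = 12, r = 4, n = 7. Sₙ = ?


Sₙ = 12×(4^7 - 1)/(4 - 1)
= 12×(16384 - 1)/3
= 12×16383/3
= 65532

S_7 = 65532


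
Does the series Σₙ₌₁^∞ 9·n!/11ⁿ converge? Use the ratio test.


aₙ = 9·n!/11^n
a_{n+1}/aₙ = (n+1)!/11^(n+1) × 11^n/n!  (constant 9 cancels)
= (n+1)/11
L = lim(n→∞) (n+1)/11 = ∞
L > 1 → series DIVERGES

Diverges (ratio test: L = ∞ > 1)


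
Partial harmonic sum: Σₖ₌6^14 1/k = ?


Σₖ₌6^14 1/k = 1/6 + 1/7 + 1/8 + 1/9 + 1/10 + 1/11 + 1/12 + 1/13 + 1/14
= 348911/360360
≈ 0.9682

Sum = 348911/360360 ≈ 0.9682


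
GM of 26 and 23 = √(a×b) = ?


GM = √(26×23) = √598 = 24.454

GM = 24.454


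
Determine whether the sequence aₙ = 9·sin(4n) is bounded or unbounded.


For all n, -1 ≤ sin(4n) ≤ 1, so -9 ≤ 9·sin(4n) ≤ 9
Lower bound: -9, Upper bound: 9
The sequence IS bounded

Bounded (-9 ≤ aₙ ≤ 9)


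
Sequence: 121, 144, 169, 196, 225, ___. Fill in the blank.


Pattern: perfect squares: n²
Terms: 121, 144, 169, 196, 225
Next term = 256

Next term = 256


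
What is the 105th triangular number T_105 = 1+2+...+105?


n(n+1)/2 = 105×106/2 = 11130/2 = 5565

Σk = 5565


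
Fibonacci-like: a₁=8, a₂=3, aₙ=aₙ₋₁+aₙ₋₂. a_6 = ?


Computing iteratively: 8, 3, 11, 14, 25, 39
a_6 = 39

a_6 = 39


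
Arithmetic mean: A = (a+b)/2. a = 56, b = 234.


AM = (56 + 234)/2 = 290/2 = 145

AM = 145


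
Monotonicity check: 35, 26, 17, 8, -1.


Differences: -9, -9, -9, -9
All differences < 0 → strictly DECREASING

Monotonically decreasing


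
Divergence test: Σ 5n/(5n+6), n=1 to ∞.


lim(n→∞) 5n/(5n+6) = 5/5 = 1  (divide numerator and denominator by n)
lim aₙ = 1 ≠ 0 → series DIVERGES

Diverges (lim aₙ = 1 ≠ 0)


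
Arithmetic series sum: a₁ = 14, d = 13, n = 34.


aₙ = 14 + (34-1)×13 = 443
Sₙ = n(a₁+aₙ)/2 = 34×(14+443)/2
= 34×457/2 = 7769

S_34 = 7769


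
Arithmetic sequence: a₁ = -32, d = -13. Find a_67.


aₙ = a₁ + (n-1)d
= -32 + (67-1)×-13
= -32 - 858
= -890

a_67 = -890


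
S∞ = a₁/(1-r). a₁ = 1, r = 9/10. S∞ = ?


S∞ = a₁/(1-r) = 1/(1 - 9/10)
= 1/(1/10)
= 10

S∞ = 10


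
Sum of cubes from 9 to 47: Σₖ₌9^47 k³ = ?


Σₖ₌9^47 k³ = [47·48/2]² − [8·9/2]²
= 1272384 − 1296 = 1271088

Σk³ = 1271088


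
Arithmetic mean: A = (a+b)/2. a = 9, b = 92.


AM = (9 + 92)/2 = 101/2 = 50.5

AM = 50.5


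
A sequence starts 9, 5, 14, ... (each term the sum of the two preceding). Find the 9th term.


Computing iteratively: 9, 5, 14, 19, 33, 52, 85, 137, 222
a_9 = 222

a_9 = 222


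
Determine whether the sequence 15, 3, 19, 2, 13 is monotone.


Differences: -12, 16, -17, 11
Difference at position 2 is +16 (> 0) but position 1 is -12 (< 0) — sequence both rises and falls
→ NOT monotonic

Not monotonic


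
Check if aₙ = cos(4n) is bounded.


For all n, -1 ≤ cos(4n) ≤ 1, so -1 ≤ cos(4n) ≤ 1
Lower bound: -1, Upper bound: 1
The sequence IS bounded

Bounded (-1 ≤ aₙ ≤ 1)


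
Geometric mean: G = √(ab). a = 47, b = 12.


GM = √(47×12) = √564 = 23.7487

GM = 23.7487


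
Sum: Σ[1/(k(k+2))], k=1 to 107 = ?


1/(k(k+2)) = (1/2)·(1/k - 1/(k+2)) (partial fractions)
Telescoping: Σ = (1/2)·(1 + 1/2 - 1/108 - 1/109) = 17441/23544

Sum = 17441/23544


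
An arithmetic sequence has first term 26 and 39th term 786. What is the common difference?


d = (aₙ - a₁)/(n-1)
= (786 - 26)/(39-1)
= 760/38 = 20

d = 20


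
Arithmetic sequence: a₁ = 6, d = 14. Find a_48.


aₙ = a₁ + (n-1)d
= 6 + (48-1)×14
= 6 + 658
= 664

a_48 = 664


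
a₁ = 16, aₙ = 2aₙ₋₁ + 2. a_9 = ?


Computing step by step:
a_1 = 16
a_2 = 34
a_3 = 70
a_4 = 142
a_5 = 286
a_6 = 574
a_7 = 1150
a_8 = 2302
a_9 = 4606


a_9 = 4606


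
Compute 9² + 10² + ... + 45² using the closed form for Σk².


Σₖ₌9^45 k² = Σₖ₌₁^45 k² − Σₖ₌₁^8 k²
= 45·46·91/6 − 8·9·17/6
= 31395 − 204 = 31191

Σk² = 31191


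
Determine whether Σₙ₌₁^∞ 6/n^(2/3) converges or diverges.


p-series test: Σ c/n^p converges if p > 1, diverges if p ≤ 1 (constant c > 0 doesn't affect convergence).
p = 2/3
2/3 ≤ 1 → DIVERGES

Diverges (p = 2/3 ≤ 1)


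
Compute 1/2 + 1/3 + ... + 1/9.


Σₖ₌2^9 1/k = 1/2 + 1/3 + 1/4 + 1/5 + 1/6 + 1/7 + 1/8 + 1/9
= 4609/2520
≈ 1.829

Sum = 4609/2520 ≈ 1.829


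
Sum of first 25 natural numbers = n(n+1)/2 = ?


n(n+1)/2 = 25×26/2 = 650/2 = 325

Σk = 325


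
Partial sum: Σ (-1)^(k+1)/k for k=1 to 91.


S = 1 - 1/2 + 1/3 - 1/4 + 1/5 - 1/6 + 1/7 - 1/8 ± ...
= 0.6986
(Full series converges to +ln(2) ≈ +0.6931)

S_91 = 0.6986


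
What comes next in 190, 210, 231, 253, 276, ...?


Pattern: triangular numbers: n(n+1)/2
Terms: 190, 210, 231, 253, 276
Next term = 300

Next term = 300


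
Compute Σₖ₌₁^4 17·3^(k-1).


Sₙ = 17×(3^4 - 1)/(3 - 1)
= 17×(81 - 1)/2
= 17×80/2
= 680

S_4 = 680


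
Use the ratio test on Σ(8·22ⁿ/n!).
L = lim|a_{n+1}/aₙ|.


aₙ = 8·22^n/n!
a_{n+1}/aₙ = 22^(n+1)/(n+1)! × n!/22^n  (constant 8 cancels)
= 22/(n+1)
L = lim(n→∞) 22/(n+1) = 0
L < 1 → series CONVERGES

Converges (ratio test: L = 0 < 1)


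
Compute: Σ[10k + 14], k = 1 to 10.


Σ(10k+14) = 10·Σk + 14·n
= 10·55 + 14·10
= 550 + 140 = 690

Σ = 690


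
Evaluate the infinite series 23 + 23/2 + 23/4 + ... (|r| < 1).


S∞ = a₁/(1-r) = 23/(1 - 1/2)
= 23/(1/2)
= 46

S∞ = 46


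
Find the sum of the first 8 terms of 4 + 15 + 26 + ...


aₙ = 4 + (8-1)×11 = 81
Sₙ = n(a₁+aₙ)/2 = 8×(4+81)/2
= 8×85/2 = 340

S_8 = 340


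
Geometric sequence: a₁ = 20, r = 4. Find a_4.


aₙ = a₁·r^(n-1)
= 20×4^3
= 20×64
= 1280

a_4 = 1280


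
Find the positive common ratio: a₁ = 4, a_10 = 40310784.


r^(n-1) = aₙ/a₁
r^9 = 40310784/4 = 10077696
r = 10077696^(1/9)
= 6

r = 6


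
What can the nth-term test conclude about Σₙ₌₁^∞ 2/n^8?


lim(n→∞) 2/n^8 = 0
lim aₙ = 0 → nth-term test is INCONCLUSIVE
(Need other tests; this is actually a convergent p-series with p=8 > 1)

Inconclusive (lim aₙ = 0; need another test)


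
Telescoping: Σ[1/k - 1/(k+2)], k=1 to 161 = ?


Telescoping with gap 2: two head and two tail terms survive.
= (1 + 1/2) - (1/162 + 1/163)
= 3/2 - 1/162 - 1/163 = 19642/13203

Sum = 19642/13203


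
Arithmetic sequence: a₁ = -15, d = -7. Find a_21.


aₙ = a₁ + (n-1)d
= -15 + (21-1)×-7
= -15 - 140
= -155

a_21 = -155


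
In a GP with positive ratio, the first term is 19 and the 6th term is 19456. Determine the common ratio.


r^(n-1) = aₙ/a₁
r^5 = 19456/19 = 1024
r = 1024^(1/5)
= 4

r = 4


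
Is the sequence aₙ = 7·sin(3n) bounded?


For all n, -1 ≤ sin(3n) ≤ 1, so -7 ≤ 7·sin(3n) ≤ 7
Lower bound: -7, Upper bound: 7
The sequence IS bounded

Bounded (-7 ≤ aₙ ≤ 7)


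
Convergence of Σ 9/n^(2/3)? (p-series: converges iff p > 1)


p-series test: Σ c/n^p converges if p > 1, diverges if p ≤ 1 (constant c > 0 doesn't affect convergence).
p = 2/3
2/3 ≤ 1 → DIVERGES

Diverges (p = 2/3 ≤ 1)


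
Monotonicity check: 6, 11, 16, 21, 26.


Differences: 5, 5, 5, 5
All differences > 0 → strictly INCREASING

Monotonically increasing


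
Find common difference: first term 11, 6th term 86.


d = (aₙ - a₁)/(n-1)
= (86 - 11)/(6-1)
= 75/5 = 15

d = 15


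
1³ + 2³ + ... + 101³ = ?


n(n+1)/2 = 101×102/2 = 5151
Σk³ = 5151² = 26532801

Σk³ = 26532801


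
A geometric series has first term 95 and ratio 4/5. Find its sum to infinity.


S∞ = a₁/(1-r) = 95/(1 - 4/5)
= 95/(1/5)
= 475

S∞ = 475


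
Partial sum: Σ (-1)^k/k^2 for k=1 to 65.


S = -1 + 1/4 - 1/9 + 1/16 - 1/25 + 1/36 - 1/49 + 1/64 ± ...
= -0.8226
(Full series converges to -π²/12 ≈ -0.8225)

S_65 = -0.8226


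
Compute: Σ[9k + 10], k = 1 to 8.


Σ(9k+10) = 9·Σk + 10·n
= 9·36 + 10·8
= 324 + 80 = 404

Σ = 404


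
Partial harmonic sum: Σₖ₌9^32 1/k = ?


Σₖ₌9^32 1/k = 1/9 + 1/10 + 1/11 + ... + 1/32
= 193592897936819/144403552893600
≈ 1.3406

Sum = 193592897936819/144403552893600 ≈ 1.3406


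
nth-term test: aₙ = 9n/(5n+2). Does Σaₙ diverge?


lim(n→∞) 9n/(5n+2) = 9/5 = 9/5  (divide numerator and denominator by n)
lim aₙ = 9/5 ≠ 0 → series DIVERGES

Diverges (lim aₙ = 9/5 ≠ 0)


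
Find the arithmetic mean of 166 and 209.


AM = (166 + 209)/2 = 375/2 = 187.5

AM = 187.5


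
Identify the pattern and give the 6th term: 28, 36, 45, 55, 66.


Pattern: triangular numbers: n(n+1)/2
Terms: 28, 36, 45, 55, 66
Next term = 78

Next term = 78


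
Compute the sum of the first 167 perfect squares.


n = 167
n(n+1)(2n+1)/6 = 167×168×335/6
= 9398760/6 = 1566460

Σk² = 1566460


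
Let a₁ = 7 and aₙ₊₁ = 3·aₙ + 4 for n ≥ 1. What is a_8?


Computing step by step:
a_1 = 7
a_2 = 25
a_3 = 79
a_4 = 241
a_5 = 727
a_6 = 2185
a_7 = 6559
a_8 = 19681


a_8 = 19681


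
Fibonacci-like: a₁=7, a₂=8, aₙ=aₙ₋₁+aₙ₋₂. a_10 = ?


Computing iteratively: 7, 8, 15, 23, 38, 61, 99, 160, 259, 419
a_10 = 419

a_10 = 419


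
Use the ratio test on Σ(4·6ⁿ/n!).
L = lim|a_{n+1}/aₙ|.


aₙ = 4·6^n/n!
a_{n+1}/aₙ = 6^(n+1)/(n+1)! × n!/6^n  (constant 4 cancels)
= 6/(n+1)
L = lim(n→∞) 6/(n+1) = 0
L < 1 → series CONVERGES

Converges (ratio test: L = 0 < 1)
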